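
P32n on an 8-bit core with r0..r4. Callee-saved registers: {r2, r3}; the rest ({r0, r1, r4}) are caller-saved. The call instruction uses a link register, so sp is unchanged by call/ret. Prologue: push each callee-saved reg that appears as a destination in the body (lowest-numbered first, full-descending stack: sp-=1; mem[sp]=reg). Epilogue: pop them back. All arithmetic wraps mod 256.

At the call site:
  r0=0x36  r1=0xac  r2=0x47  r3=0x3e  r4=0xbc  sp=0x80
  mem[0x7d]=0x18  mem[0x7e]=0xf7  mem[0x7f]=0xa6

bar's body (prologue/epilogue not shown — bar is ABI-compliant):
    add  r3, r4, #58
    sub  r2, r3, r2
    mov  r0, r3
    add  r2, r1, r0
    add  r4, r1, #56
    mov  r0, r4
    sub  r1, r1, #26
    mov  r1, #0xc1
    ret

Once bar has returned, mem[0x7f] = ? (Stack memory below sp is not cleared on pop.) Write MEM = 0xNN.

MEM = 0x47

prologue: push r2 → mem[0x7f]=0x47, sp=0x7f
prologue: push r3 → mem[0x7e]=0x3e, sp=0x7e
body[0] add  r3, r4, #58 → r3=0xf6
body[1] sub  r2, r3, r2 → r2=0xaf
body[2] mov  r0, r3 → r0=0xf6
body[3] add  r2, r1, r0 → r2=0xa2
body[4] add  r4, r1, #56 → r4=0xe4
body[5] mov  r0, r4 → r0=0xe4
body[6] sub  r1, r1, #26 → r1=0x92
body[7] mov  r1, #0xc1 → r1=0xc1
epilogue: pop r3=0x3e, sp=0x7f
epilogue: pop r2=0x47, sp=0x80
prologue pushed ['r2', 'r3'] at ['0x7f', '0x7e']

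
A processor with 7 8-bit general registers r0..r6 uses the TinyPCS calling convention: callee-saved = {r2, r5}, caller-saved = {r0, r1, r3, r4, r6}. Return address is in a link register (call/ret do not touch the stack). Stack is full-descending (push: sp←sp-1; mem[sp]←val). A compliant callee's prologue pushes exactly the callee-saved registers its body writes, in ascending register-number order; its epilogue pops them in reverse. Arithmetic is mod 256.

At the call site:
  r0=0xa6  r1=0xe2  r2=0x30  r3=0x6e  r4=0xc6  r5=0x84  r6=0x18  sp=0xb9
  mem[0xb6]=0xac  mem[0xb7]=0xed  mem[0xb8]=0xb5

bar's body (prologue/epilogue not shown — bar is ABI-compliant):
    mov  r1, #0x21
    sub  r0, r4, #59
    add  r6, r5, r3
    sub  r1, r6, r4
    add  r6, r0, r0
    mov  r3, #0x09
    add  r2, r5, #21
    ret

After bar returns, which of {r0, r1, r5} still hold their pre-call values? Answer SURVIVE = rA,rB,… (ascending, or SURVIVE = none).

SURVIVE = r5

prologue: push r2 -> mem[0xb8]=0x30, sp=0xb8
body[0] mov  r1, #0x21 -> r1=0x21
body[1] sub  r0, r4, #59 -> r0=0x8b
body[2] add  r6, r5, r3 -> r6=0xf2
body[3] sub  r1, r6, r4 -> r1=0x2c
body[4] add  r6, r0, r0 -> r6=0x16
body[5] mov  r3, #0x09 -> r3=0x09
body[6] add  r2, r5, #21 -> r2=0x99
epilogue: pop r2=0x30, sp=0xb9
r0: caller-saved, written=True
r1: caller-saved, written=True
r5: callee-saved, written=False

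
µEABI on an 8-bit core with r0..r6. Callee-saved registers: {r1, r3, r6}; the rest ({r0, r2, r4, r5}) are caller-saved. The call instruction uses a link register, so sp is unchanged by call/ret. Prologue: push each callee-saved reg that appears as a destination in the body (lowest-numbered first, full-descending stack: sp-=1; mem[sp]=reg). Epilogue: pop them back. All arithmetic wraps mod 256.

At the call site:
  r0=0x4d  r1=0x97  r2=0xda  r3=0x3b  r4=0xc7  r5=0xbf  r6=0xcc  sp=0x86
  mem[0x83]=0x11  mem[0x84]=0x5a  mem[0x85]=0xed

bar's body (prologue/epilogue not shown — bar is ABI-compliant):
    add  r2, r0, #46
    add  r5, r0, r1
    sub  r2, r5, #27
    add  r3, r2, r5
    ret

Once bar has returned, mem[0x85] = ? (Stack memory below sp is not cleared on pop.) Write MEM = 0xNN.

prologue: push r3 -> mem[0x85]=0x3b, sp=0x85
body[0] add  r2, r0, #46 -> r2=0x7b
body[1] add  r5, r0, r1 -> r5=0xe4
body[2] sub  r2, r5, #27 -> r2=0xc9
body[3] add  r3, r2, r5 -> r3=0xad
epilogue: pop r3=0x3b, sp=0x86
prologue pushed ['r3'] at ['0x85']

MEM = 0x3b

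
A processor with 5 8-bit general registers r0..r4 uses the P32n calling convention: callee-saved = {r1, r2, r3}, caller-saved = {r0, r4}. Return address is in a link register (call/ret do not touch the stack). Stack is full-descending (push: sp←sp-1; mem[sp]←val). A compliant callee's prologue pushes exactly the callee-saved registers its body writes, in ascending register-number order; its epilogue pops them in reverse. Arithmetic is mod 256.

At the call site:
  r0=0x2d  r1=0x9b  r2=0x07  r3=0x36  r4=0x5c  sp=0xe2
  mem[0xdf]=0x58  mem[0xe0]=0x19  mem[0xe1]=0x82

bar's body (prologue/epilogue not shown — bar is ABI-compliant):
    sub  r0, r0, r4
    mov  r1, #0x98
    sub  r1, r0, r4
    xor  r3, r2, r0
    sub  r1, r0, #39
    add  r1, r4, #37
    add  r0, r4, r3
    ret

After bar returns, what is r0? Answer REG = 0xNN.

REG = 0x32

prologue: push r1 -> mem[0xe1]=0x9b, sp=0xe1
prologue: push r3 -> mem[0xe0]=0x36, sp=0xe0
body[0] sub  r0, r0, r4 -> r0=0xd1
body[1] mov  r1, #0x98 -> r1=0x98
body[2] sub  r1, r0, r4 -> r1=0x75
body[3] xor  r3, r2, r0 -> r3=0xd6
body[4] sub  r1, r0, #39 -> r1=0xaa
body[5] add  r1, r4, #37 -> r1=0x81
body[6] add  r0, r4, r3 -> r0=0x32
epilogue: pop r3=0x36, sp=0xe1
epilogue: pop r1=0x9b, sp=0xe2
r0 is caller-saved -> body value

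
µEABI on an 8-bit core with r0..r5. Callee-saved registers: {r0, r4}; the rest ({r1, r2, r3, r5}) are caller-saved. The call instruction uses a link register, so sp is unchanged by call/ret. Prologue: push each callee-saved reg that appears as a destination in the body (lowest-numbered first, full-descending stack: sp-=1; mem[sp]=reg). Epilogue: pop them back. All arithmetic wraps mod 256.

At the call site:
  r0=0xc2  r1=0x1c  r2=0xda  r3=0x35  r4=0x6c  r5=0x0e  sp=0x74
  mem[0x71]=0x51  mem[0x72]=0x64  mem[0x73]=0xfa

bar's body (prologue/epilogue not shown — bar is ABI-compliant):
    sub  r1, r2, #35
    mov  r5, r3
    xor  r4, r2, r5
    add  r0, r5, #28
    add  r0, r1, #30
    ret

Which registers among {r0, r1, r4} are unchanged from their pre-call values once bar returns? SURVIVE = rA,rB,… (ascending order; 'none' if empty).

SURVIVE = r0,r4

prologue: push r0 -> mem[0x73]=0xc2, sp=0x73
prologue: push r4 -> mem[0x72]=0x6c, sp=0x72
body[0] sub  r1, r2, #35 -> r1=0xb7
body[1] mov  r5, r3 -> r5=0x35
body[2] xor  r4, r2, r5 -> r4=0xef
body[3] add  r0, r5, #28 -> r0=0x51
body[4] add  r0, r1, #30 -> r0=0xd5
epilogue: pop r4=0x6c, sp=0x73
epilogue: pop r0=0xc2, sp=0x74
r0: callee-saved, written=True
r1: caller-saved, written=True
r4: callee-saved, written=True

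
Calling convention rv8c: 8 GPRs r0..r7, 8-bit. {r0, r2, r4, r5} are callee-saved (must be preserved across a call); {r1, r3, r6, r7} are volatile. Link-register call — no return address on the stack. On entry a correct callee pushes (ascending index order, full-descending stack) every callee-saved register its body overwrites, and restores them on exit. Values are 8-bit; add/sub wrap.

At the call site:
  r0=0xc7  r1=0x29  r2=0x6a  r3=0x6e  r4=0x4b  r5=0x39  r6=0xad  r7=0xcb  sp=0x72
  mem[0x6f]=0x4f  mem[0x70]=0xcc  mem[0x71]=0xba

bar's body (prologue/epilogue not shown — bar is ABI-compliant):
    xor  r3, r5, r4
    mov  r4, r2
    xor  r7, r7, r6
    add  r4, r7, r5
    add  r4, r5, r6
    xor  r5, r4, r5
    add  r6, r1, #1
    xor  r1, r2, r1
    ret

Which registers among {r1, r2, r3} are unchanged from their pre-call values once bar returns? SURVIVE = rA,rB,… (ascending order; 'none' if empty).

SURVIVE = r2

prologue: push r4 → mem[0x71]=0x4b, sp=0x71
prologue: push r5 → mem[0x70]=0x39, sp=0x70
body[0] xor  r3, r5, r4 → r3=0x72
body[1] mov  r4, r2 → r4=0x6a
body[2] xor  r7, r7, r6 → r7=0x66
body[3] add  r4, r7, r5 → r4=0x9f
body[4] add  r4, r5, r6 → r4=0xe6
body[5] xor  r5, r4, r5 → r5=0xdf
body[6] add  r6, r1, #1 → r6=0x2a
body[7] xor  r1, r2, r1 → r1=0x43
epilogue: pop r5=0x39, sp=0x71
epilogue: pop r4=0x4b, sp=0x72
r1: caller-saved, written=True
r2: callee-saved, written=False
r3: caller-saved, written=True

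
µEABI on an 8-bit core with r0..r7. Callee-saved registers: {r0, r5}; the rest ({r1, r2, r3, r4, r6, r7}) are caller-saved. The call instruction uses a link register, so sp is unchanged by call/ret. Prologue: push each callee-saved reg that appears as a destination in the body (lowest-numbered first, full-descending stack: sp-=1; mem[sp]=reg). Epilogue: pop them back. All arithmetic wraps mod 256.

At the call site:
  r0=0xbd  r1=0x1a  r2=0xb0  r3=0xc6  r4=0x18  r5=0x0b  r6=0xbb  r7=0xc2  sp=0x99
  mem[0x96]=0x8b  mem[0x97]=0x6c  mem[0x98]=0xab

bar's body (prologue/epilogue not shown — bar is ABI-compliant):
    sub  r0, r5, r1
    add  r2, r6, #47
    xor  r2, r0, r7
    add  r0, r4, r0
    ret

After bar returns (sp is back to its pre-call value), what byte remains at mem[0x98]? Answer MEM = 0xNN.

MEM = 0xbd

prologue: push r0 -> mem[0x98]=0xbd, sp=0x98
body[0] sub  r0, r5, r1 -> r0=0xf1
body[1] add  r2, r6, #47 -> r2=0xea
body[2] xor  r2, r0, r7 -> r2=0x33
body[3] add  r0, r4, r0 -> r0=0x09
epilogue: pop r0=0xbd, sp=0x99
prologue pushed ['r0'] at ['0x98']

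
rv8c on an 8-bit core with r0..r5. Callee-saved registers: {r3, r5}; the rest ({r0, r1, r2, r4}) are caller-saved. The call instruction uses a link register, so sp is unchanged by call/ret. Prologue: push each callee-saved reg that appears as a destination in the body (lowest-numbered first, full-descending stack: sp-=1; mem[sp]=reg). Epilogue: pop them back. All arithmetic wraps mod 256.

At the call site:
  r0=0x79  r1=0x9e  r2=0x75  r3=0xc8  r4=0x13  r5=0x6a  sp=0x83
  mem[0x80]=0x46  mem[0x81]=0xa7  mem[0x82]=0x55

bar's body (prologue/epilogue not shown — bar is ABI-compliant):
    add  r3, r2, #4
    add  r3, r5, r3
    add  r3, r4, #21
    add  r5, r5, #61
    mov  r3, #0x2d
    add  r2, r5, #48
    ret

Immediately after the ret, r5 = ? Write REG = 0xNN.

REG = 0x6a

prologue: push r3 -> mem[0x82]=0xc8, sp=0x82
prologue: push r5 -> mem[0x81]=0x6a, sp=0x81
body[0] add  r3, r2, #4 -> r3=0x79
body[1] add  r3, r5, r3 -> r3=0xe3
body[2] add  r3, r4, #21 -> r3=0x28
body[3] add  r5, r5, #61 -> r5=0xa7
body[4] mov  r3, #0x2d -> r3=0x2d
body[5] add  r2, r5, #48 -> r2=0xd7
epilogue: pop r5=0x6a, sp=0x82
epilogue: pop r3=0xc8, sp=0x83
r5 is callee-saved -> restored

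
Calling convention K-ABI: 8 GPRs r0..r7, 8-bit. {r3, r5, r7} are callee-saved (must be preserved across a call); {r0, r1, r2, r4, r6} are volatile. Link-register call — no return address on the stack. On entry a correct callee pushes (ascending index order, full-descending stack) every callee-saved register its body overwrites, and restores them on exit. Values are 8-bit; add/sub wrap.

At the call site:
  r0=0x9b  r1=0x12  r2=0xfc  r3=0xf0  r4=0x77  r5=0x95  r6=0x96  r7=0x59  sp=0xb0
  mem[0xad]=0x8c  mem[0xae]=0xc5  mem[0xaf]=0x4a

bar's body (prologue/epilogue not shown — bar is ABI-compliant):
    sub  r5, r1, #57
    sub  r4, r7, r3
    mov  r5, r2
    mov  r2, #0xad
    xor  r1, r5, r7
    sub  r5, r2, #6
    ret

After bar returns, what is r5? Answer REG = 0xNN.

REG = 0x95

prologue: push r5 → mem[0xaf]=0x95, sp=0xaf
body[0] sub  r5, r1, #57 → r5=0xd9
body[1] sub  r4, r7, r3 → r4=0x69
body[2] mov  r5, r2 → r5=0xfc
body[3] mov  r2, #0xad → r2=0xad
body[4] xor  r1, r5, r7 → r1=0xa5
body[5] sub  r5, r2, #6 → r5=0xa7
epilogue: pop r5=0x95, sp=0xb0
r5 is callee-saved → restored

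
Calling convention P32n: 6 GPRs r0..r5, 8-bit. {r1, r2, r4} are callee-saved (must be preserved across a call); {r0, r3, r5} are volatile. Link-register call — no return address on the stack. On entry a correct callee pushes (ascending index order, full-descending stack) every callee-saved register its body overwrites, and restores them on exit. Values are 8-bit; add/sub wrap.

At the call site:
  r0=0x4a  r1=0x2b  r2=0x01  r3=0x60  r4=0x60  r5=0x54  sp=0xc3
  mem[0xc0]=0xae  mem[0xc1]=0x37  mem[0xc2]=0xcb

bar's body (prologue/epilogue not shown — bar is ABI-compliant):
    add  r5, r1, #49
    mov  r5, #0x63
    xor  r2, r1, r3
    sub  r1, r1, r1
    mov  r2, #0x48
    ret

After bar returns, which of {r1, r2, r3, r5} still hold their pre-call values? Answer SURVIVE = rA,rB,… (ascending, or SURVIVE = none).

prologue: push r1 -> mem[0xc2]=0x2b, sp=0xc2
prologue: push r2 -> mem[0xc1]=0x01, sp=0xc1
body[0] add  r5, r1, #49 -> r5=0x5c
body[1] mov  r5, #0x63 -> r5=0x63
body[2] xor  r2, r1, r3 -> r2=0x4b
body[3] sub  r1, r1, r1 -> r1=0x00
body[4] mov  r2, #0x48 -> r2=0x48
epilogue: pop r2=0x01, sp=0xc2
epilogue: pop r1=0x2b, sp=0xc3
r1: callee-saved, written=True
r2: callee-saved, written=True
r3: caller-saved, written=False
r5: caller-saved, written=True

SURVIVE = r1,r2,r3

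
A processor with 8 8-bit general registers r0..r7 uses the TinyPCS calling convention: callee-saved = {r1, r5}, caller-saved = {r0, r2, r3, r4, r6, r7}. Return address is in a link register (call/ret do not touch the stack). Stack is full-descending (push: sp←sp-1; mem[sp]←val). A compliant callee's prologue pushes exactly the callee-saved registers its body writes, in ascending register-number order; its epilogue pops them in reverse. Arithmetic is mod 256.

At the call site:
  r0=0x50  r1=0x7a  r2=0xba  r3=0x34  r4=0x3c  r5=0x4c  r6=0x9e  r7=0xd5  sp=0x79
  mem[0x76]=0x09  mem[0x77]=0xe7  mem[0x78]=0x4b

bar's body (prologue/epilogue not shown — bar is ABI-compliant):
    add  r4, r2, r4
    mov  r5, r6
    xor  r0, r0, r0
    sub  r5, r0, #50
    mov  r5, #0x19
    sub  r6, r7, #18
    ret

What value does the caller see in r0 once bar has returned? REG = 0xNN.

REG = 0x00

prologue: push r5 → mem[0x78]=0x4c, sp=0x78
body[0] add  r4, r2, r4 → r4=0xf6
body[1] mov  r5, r6 → r5=0x9e
body[2] xor  r0, r0, r0 → r0=0x00
body[3] sub  r5, r0, #50 → r5=0xce
body[4] mov  r5, #0x19 → r5=0x19
body[5] sub  r6, r7, #18 → r6=0xc3
epilogue: pop r5=0x4c, sp=0x79
r0 is caller-saved → body value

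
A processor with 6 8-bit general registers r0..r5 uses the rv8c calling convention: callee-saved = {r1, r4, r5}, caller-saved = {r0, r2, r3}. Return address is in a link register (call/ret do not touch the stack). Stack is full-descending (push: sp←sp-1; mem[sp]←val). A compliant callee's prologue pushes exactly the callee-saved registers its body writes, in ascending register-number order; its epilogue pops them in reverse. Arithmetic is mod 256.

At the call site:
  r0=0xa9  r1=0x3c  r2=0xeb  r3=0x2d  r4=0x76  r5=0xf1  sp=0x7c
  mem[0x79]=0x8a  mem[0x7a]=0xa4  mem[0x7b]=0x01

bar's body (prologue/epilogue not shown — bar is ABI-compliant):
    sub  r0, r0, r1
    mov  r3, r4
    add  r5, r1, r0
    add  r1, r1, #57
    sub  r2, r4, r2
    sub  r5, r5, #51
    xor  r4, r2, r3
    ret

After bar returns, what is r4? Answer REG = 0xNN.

prologue: push r1 -> mem[0x7b]=0x3c, sp=0x7b
prologue: push r4 -> mem[0x7a]=0x76, sp=0x7a
prologue: push r5 -> mem[0x79]=0xf1, sp=0x79
body[0] sub  r0, r0, r1 -> r0=0x6d
body[1] mov  r3, r4 -> r3=0x76
body[2] add  r5, r1, r0 -> r5=0xa9
body[3] add  r1, r1, #57 -> r1=0x75
body[4] sub  r2, r4, r2 -> r2=0x8b
body[5] sub  r5, r5, #51 -> r5=0x76
body[6] xor  r4, r2, r3 -> r4=0xfd
epilogue: pop r5=0xf1, sp=0x7a
epilogue: pop r4=0x76, sp=0x7b
epilogue: pop r1=0x3c, sp=0x7c
r4 is callee-saved -> restored

REG = 0x76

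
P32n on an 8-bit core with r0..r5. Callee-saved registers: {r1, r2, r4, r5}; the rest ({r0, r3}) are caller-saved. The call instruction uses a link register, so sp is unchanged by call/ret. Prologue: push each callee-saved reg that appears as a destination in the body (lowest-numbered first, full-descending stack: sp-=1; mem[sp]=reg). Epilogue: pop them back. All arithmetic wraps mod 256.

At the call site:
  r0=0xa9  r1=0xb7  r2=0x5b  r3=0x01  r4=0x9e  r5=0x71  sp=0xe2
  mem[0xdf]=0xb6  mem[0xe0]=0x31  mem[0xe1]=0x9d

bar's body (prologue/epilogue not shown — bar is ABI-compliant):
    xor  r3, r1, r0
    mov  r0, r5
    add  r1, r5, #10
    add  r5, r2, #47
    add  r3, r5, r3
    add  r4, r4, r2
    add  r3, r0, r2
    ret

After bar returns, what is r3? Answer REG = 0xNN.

REG = 0xcc

prologue: push r1 -> mem[0xe1]=0xb7, sp=0xe1
prologue: push r4 -> mem[0xe0]=0x9e, sp=0xe0
prologue: push r5 -> mem[0xdf]=0x71, sp=0xdf
body[0] xor  r3, r1, r0 -> r3=0x1e
body[1] mov  r0, r5 -> r0=0x71
body[2] add  r1, r5, #10 -> r1=0x7b
body[3] add  r5, r2, #47 -> r5=0x8a
body[4] add  r3, r5, r3 -> r3=0xa8
body[5] add  r4, r4, r2 -> r4=0xf9
body[6] add  r3, r0, r2 -> r3=0xcc
epilogue: pop r5=0x71, sp=0xe0
epilogue: pop r4=0x9e, sp=0xe1
epilogue: pop r1=0xb7, sp=0xe2
r3 is caller-saved -> body value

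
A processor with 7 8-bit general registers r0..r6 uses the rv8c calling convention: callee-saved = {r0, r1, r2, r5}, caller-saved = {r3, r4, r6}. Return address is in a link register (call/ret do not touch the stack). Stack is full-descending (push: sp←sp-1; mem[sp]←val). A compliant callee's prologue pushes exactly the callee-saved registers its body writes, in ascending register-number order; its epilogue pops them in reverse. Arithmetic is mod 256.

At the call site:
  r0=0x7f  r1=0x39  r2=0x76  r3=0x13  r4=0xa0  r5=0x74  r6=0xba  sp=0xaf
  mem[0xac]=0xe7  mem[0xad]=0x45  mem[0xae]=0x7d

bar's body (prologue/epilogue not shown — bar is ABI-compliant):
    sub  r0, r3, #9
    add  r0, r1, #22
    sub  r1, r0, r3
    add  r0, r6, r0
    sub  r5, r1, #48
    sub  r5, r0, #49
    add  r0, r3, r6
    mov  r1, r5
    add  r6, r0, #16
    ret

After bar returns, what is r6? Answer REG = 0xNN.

prologue: push r0 -> mem[0xae]=0x7f, sp=0xae
prologue: push r1 -> mem[0xad]=0x39, sp=0xad
prologue: push r5 -> mem[0xac]=0x74, sp=0xac
body[0] sub  r0, r3, #9 -> r0=0x0a
body[1] add  r0, r1, #22 -> r0=0x4f
body[2] sub  r1, r0, r3 -> r1=0x3c
body[3] add  r0, r6, r0 -> r0=0x09
body[4] sub  r5, r1, #48 -> r5=0x0c
body[5] sub  r5, r0, #49 -> r5=0xd8
body[6] add  r0, r3, r6 -> r0=0xcd
body[7] mov  r1, r5 -> r1=0xd8
body[8] add  r6, r0, #16 -> r6=0xdd
epilogue: pop r5=0x74, sp=0xad
epilogue: pop r1=0x39, sp=0xae
epilogue: pop r0=0x7f, sp=0xaf
r6 is caller-saved -> body value

REG = 0xdd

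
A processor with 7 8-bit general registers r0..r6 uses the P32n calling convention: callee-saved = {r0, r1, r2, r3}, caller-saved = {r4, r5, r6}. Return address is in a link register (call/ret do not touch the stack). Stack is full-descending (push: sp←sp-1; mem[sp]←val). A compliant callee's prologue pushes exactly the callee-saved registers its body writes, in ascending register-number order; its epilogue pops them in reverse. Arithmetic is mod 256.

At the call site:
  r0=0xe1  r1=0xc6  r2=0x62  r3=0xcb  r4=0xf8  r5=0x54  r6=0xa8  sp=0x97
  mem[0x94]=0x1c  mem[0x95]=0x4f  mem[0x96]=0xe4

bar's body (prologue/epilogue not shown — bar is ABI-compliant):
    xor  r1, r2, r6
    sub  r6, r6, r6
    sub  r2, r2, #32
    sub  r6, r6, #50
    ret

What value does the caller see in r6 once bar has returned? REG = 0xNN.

REG = 0xce

prologue: push r1 → mem[0x96]=0xc6, sp=0x96
prologue: push r2 → mem[0x95]=0x62, sp=0x95
body[0] xor  r1, r2, r6 → r1=0xca
body[1] sub  r6, r6, r6 → r6=0x00
body[2] sub  r2, r2, #32 → r2=0x42
body[3] sub  r6, r6, #50 → r6=0xce
epilogue: pop r2=0x62, sp=0x96
epilogue: pop r1=0xc6, sp=0x97
r6 is caller-saved → body value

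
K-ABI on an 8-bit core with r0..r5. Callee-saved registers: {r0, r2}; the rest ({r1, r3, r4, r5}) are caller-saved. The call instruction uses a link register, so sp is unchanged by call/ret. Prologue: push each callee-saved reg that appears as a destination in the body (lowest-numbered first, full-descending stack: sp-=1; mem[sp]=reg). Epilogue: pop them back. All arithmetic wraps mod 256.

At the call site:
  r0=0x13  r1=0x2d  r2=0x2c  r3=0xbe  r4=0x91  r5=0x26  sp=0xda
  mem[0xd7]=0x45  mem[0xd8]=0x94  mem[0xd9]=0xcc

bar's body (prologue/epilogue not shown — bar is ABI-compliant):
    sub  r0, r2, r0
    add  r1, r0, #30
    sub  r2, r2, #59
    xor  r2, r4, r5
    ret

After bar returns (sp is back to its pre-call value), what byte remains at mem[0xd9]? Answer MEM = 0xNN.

MEM = 0x13

prologue: push r0 → mem[0xd9]=0x13, sp=0xd9
prologue: push r2 → mem[0xd8]=0x2c, sp=0xd8
body[0] sub  r0, r2, r0 → r0=0x19
body[1] add  r1, r0, #30 → r1=0x37
body[2] sub  r2, r2, #59 → r2=0xf1
body[3] xor  r2, r4, r5 → r2=0xb7
epilogue: pop r2=0x2c, sp=0xd9
epilogue: pop r0=0x13, sp=0xda
prologue pushed ['r0', 'r2'] at ['0xd9', '0xd8']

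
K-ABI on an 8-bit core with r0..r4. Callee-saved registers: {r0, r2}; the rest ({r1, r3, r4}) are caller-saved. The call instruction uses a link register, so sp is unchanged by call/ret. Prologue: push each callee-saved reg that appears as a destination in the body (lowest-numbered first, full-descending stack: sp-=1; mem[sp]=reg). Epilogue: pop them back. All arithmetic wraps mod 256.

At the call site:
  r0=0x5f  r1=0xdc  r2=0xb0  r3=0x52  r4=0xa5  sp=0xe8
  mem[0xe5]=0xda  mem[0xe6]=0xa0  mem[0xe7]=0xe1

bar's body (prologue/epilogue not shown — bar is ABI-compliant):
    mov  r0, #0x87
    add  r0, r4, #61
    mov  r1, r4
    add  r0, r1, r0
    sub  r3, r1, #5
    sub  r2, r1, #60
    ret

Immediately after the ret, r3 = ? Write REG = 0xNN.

REG = 0xa0

prologue: push r0 → mem[0xe7]=0x5f, sp=0xe7
prologue: push r2 → mem[0xe6]=0xb0, sp=0xe6
body[0] mov  r0, #0x87 → r0=0x87
body[1] add  r0, r4, #61 → r0=0xe2
body[2] mov  r1, r4 → r1=0xa5
body[3] add  r0, r1, r0 → r0=0x87
body[4] sub  r3, r1, #5 → r3=0xa0
body[5] sub  r2, r1, #60 → r2=0x69
epilogue: pop r2=0xb0, sp=0xe7
epilogue: pop r0=0x5f, sp=0xe8
r3 is caller-saved → body value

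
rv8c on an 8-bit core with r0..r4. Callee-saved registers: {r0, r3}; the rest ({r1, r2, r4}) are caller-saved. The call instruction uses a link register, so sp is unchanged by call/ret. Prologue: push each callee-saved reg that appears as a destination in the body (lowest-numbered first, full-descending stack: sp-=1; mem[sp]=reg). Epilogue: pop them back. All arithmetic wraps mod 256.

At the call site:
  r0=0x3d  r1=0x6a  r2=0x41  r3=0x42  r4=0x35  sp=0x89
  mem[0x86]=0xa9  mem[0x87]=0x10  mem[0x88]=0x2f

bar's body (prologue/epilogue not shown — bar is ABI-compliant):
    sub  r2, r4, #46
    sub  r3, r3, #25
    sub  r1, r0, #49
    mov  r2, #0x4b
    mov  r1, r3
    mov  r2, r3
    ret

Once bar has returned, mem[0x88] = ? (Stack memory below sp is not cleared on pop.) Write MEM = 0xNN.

MEM = 0x42

prologue: push r3 → mem[0x88]=0x42, sp=0x88
body[0] sub  r2, r4, #46 → r2=0x07
body[1] sub  r3, r3, #25 → r3=0x29
body[2] sub  r1, r0, #49 → r1=0x0c
body[3] mov  r2, #0x4b → r2=0x4b
body[4] mov  r1, r3 → r1=0x29
body[5] mov  r2, r3 → r2=0x29
epilogue: pop r3=0x42, sp=0x89
prologue pushed ['r3'] at ['0x88']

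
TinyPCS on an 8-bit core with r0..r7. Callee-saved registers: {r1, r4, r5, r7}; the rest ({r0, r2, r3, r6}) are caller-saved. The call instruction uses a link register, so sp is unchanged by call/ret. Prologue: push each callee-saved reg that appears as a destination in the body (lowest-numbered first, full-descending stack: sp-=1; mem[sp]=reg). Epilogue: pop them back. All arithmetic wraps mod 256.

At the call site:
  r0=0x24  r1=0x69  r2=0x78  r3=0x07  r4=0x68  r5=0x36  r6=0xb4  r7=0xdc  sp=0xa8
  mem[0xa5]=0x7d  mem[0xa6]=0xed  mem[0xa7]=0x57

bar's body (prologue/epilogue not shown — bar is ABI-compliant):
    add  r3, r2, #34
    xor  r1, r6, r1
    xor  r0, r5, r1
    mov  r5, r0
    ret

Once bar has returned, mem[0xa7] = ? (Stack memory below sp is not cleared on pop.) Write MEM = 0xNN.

MEM = 0x69

prologue: push r1 -> mem[0xa7]=0x69, sp=0xa7
prologue: push r5 -> mem[0xa6]=0x36, sp=0xa6
body[0] add  r3, r2, #34 -> r3=0x9a
body[1] xor  r1, r6, r1 -> r1=0xdd
body[2] xor  r0, r5, r1 -> r0=0xeb
body[3] mov  r5, r0 -> r5=0xeb
epilogue: pop r5=0x36, sp=0xa7
epilogue: pop r1=0x69, sp=0xa8
prologue pushed ['r1', 'r5'] at ['0xa7', '0xa6']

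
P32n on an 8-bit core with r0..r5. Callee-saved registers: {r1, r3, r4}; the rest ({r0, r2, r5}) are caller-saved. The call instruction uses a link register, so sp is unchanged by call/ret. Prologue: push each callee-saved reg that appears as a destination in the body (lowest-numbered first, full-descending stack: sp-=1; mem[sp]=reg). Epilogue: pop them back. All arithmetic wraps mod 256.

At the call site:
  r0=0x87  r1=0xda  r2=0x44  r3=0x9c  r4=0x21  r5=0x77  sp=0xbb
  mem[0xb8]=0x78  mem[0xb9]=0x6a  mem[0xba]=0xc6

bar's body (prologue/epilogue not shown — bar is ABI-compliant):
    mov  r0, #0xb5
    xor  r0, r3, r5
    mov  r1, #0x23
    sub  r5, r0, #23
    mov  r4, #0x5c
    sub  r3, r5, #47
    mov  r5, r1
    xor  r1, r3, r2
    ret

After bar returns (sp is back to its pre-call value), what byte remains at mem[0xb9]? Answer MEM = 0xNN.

prologue: push r1 → mem[0xba]=0xda, sp=0xba
prologue: push r3 → mem[0xb9]=0x9c, sp=0xb9
prologue: push r4 → mem[0xb8]=0x21, sp=0xb8
body[0] mov  r0, #0xb5 → r0=0xb5
body[1] xor  r0, r3, r5 → r0=0xeb
body[2] mov  r1, #0x23 → r1=0x23
body[3] sub  r5, r0, #23 → r5=0xd4
body[4] mov  r4, #0x5c → r4=0x5c
body[5] sub  r3, r5, #47 → r3=0xa5
body[6] mov  r5, r1 → r5=0x23
body[7] xor  r1, r3, r2 → r1=0xe1
epilogue: pop r4=0x21, sp=0xb9
epilogue: pop r3=0x9c, sp=0xba
epilogue: pop r1=0xda, sp=0xbb
prologue pushed ['r1', 'r3', 'r4'] at ['0xba', '0xb9', '0xb8']

MEM = 0x9c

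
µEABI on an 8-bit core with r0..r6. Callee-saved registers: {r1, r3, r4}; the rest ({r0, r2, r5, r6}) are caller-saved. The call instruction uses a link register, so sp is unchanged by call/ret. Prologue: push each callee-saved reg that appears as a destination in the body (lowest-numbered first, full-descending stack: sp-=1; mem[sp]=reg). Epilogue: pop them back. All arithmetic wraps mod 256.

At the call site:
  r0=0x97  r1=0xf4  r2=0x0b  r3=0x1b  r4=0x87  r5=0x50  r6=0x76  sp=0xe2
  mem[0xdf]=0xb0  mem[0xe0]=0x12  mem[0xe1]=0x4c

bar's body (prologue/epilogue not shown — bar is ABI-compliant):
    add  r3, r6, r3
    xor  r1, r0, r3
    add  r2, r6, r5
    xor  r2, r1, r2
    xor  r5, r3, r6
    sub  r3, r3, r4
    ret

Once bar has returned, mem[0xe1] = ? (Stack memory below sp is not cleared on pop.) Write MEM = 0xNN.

prologue: push r1 → mem[0xe1]=0xf4, sp=0xe1
prologue: push r3 → mem[0xe0]=0x1b, sp=0xe0
body[0] add  r3, r6, r3 → r3=0x91
body[1] xor  r1, r0, r3 → r1=0x06
body[2] add  r2, r6, r5 → r2=0xc6
body[3] xor  r2, r1, r2 → r2=0xc0
body[4] xor  r5, r3, r6 → r5=0xe7
body[5] sub  r3, r3, r4 → r3=0x0a
epilogue: pop r3=0x1b, sp=0xe1
epilogue: pop r1=0xf4, sp=0xe2
prologue pushed ['r1', 'r3'] at ['0xe1', '0xe0']

MEM = 0xf4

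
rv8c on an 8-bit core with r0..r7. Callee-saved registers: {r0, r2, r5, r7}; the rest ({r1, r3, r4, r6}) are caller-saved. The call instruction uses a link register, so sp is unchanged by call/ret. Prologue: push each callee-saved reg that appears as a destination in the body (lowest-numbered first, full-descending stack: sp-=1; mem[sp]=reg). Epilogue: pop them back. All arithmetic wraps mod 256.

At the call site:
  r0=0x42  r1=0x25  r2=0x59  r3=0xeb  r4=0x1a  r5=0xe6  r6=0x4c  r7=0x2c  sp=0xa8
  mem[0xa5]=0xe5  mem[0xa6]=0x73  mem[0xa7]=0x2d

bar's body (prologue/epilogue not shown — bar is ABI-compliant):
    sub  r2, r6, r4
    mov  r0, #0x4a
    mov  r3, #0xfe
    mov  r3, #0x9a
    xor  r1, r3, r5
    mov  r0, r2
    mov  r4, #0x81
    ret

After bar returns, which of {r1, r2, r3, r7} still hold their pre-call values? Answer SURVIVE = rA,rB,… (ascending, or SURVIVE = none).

SURVIVE = r2,r7

prologue: push r0 → mem[0xa7]=0x42, sp=0xa7
prologue: push r2 → mem[0xa6]=0x59, sp=0xa6
body[0] sub  r2, r6, r4 → r2=0x32
body[1] mov  r0, #0x4a → r0=0x4a
body[2] mov  r3, #0xfe → r3=0xfe
body[3] mov  r3, #0x9a → r3=0x9a
body[4] xor  r1, r3, r5 → r1=0x7c
body[5] mov  r0, r2 → r0=0x32
body[6] mov  r4, #0x81 → r4=0x81
epilogue: pop r2=0x59, sp=0xa7
epilogue: pop r0=0x42, sp=0xa8
r1: caller-saved, written=True
r2: callee-saved, written=True
r3: caller-saved, written=True
r7: callee-saved, written=False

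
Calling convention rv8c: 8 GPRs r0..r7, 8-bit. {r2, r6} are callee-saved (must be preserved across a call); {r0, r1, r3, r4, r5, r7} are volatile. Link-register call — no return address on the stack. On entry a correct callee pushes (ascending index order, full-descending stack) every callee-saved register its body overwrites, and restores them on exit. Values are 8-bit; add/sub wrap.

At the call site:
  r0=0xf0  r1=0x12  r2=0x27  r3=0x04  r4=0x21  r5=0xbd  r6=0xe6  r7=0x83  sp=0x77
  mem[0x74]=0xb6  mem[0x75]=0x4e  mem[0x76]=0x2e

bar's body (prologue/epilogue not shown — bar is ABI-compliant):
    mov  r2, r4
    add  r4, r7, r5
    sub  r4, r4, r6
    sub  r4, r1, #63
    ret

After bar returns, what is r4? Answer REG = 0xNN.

REG = 0xd3

prologue: push r2 -> mem[0x76]=0x27, sp=0x76
body[0] mov  r2, r4 -> r2=0x21
body[1] add  r4, r7, r5 -> r4=0x40
body[2] sub  r4, r4, r6 -> r4=0x5a
body[3] sub  r4, r1, #63 -> r4=0xd3
epilogue: pop r2=0x27, sp=0x77
r4 is caller-saved -> body value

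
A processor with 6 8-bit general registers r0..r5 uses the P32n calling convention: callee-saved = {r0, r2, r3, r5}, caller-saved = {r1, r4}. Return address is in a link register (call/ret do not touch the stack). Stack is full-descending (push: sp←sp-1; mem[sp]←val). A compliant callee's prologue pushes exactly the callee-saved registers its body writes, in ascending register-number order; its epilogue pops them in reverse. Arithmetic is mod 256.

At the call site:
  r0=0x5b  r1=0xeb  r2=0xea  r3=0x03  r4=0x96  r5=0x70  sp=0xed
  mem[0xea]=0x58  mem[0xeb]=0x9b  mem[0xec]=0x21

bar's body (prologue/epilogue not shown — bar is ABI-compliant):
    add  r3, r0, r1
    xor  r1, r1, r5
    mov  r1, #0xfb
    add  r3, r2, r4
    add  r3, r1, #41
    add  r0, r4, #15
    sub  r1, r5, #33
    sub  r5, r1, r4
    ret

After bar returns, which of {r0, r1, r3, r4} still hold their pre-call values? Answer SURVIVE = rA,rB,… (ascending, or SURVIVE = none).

SURVIVE = r0,r3,r4

prologue: push r0 → mem[0xec]=0x5b, sp=0xec
prologue: push r3 → mem[0xeb]=0x03, sp=0xeb
prologue: push r5 → mem[0xea]=0x70, sp=0xea
body[0] add  r3, r0, r1 → r3=0x46
body[1] xor  r1, r1, r5 → r1=0x9b
body[2] mov  r1, #0xfb → r1=0xfb
body[3] add  r3, r2, r4 → r3=0x80
body[4] add  r3, r1, #41 → r3=0x24
body[5] add  r0, r4, #15 → r0=0xa5
body[6] sub  r1, r5, #33 → r1=0x4f
body[7] sub  r5, r1, r4 → r5=0xb9
epilogue: pop r5=0x70, sp=0xeb
epilogue: pop r3=0x03, sp=0xec
epilogue: pop r0=0x5b, sp=0xed
r0: callee-saved, written=True
r1: caller-saved, written=True
r3: callee-saved, written=True
r4: caller-saved, written=False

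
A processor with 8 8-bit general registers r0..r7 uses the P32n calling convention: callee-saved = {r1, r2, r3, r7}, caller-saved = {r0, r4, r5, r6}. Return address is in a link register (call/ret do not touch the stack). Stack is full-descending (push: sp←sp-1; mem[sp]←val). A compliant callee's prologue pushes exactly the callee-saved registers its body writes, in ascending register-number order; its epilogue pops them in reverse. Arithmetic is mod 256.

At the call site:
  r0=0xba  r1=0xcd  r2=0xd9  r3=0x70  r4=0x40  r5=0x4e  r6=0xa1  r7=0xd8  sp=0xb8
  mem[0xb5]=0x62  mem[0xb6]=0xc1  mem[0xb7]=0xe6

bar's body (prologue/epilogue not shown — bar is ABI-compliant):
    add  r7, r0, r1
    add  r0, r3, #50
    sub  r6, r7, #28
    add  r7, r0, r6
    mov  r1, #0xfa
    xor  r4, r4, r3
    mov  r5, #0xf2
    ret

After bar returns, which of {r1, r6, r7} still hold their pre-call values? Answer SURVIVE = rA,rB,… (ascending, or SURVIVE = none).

SURVIVE = r1,r7

prologue: push r1 → mem[0xb7]=0xcd, sp=0xb7
prologue: push r7 → mem[0xb6]=0xd8, sp=0xb6
body[0] add  r7, r0, r1 → r7=0x87
body[1] add  r0, r3, #50 → r0=0xa2
body[2] sub  r6, r7, #28 → r6=0x6b
body[3] add  r7, r0, r6 → r7=0x0d
body[4] mov  r1, #0xfa → r1=0xfa
body[5] xor  r4, r4, r3 → r4=0x30
body[6] mov  r5, #0xf2 → r5=0xf2
epilogue: pop r7=0xd8, sp=0xb7
epilogue: pop r1=0xcd, sp=0xb8
r1: callee-saved, written=True
r6: caller-saved, written=True
r7: callee-saved, written=True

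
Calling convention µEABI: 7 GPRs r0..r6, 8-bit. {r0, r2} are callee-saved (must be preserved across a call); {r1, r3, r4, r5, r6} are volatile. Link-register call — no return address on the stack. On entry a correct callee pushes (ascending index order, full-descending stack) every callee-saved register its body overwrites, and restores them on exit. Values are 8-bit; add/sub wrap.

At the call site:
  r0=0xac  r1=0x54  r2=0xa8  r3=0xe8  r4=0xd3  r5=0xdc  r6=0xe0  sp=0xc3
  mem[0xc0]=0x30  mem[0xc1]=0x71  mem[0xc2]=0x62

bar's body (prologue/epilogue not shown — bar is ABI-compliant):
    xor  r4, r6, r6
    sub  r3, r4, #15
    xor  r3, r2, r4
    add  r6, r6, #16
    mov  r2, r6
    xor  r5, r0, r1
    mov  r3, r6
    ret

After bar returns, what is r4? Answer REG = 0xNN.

prologue: push r2 → mem[0xc2]=0xa8, sp=0xc2
body[0] xor  r4, r6, r6 → r4=0x00
body[1] sub  r3, r4, #15 → r3=0xf1
body[2] xor  r3, r2, r4 → r3=0xa8
body[3] add  r6, r6, #16 → r6=0xf0
body[4] mov  r2, r6 → r2=0xf0
body[5] xor  r5, r0, r1 → r5=0xf8
body[6] mov  r3, r6 → r3=0xf0
epilogue: pop r2=0xa8, sp=0xc3
r4 is caller-saved → body value

REG = 0x00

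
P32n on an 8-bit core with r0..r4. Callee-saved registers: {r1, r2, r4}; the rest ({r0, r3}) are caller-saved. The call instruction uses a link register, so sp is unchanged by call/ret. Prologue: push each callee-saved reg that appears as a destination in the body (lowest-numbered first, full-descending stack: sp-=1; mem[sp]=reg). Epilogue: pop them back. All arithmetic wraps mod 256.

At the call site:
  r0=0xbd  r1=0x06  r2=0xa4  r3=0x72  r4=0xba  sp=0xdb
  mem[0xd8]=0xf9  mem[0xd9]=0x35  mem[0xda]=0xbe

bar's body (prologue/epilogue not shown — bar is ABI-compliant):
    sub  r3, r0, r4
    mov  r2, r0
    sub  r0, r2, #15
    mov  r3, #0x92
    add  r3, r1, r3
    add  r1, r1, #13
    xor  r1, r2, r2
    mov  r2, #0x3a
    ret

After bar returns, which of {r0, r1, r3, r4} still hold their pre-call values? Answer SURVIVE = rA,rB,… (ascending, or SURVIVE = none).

prologue: push r1 -> mem[0xda]=0x06, sp=0xda
prologue: push r2 -> mem[0xd9]=0xa4, sp=0xd9
body[0] sub  r3, r0, r4 -> r3=0x03
body[1] mov  r2, r0 -> r2=0xbd
body[2] sub  r0, r2, #15 -> r0=0xae
body[3] mov  r3, #0x92 -> r3=0x92
body[4] add  r3, r1, r3 -> r3=0x98
body[5] add  r1, r1, #13 -> r1=0x13
body[6] xor  r1, r2, r2 -> r1=0x00
body[7] mov  r2, #0x3a -> r2=0x3a
epilogue: pop r2=0xa4, sp=0xda
epilogue: pop r1=0x06, sp=0xdb
r0: caller-saved, written=True
r1: callee-saved, written=True
r3: caller-saved, written=True
r4: callee-saved, written=False

SURVIVE = r1,r4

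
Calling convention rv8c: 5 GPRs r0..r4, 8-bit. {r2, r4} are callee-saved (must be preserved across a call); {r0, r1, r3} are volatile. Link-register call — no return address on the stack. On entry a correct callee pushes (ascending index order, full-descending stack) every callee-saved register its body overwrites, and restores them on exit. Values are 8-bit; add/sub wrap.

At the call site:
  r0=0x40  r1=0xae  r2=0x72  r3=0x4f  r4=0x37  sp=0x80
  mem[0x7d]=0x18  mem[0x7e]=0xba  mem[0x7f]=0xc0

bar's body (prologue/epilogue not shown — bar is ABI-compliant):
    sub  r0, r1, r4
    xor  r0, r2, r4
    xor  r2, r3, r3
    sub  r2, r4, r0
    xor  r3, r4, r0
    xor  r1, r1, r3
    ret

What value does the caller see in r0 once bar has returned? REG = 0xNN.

prologue: push r2 → mem[0x7f]=0x72, sp=0x7f
body[0] sub  r0, r1, r4 → r0=0x77
body[1] xor  r0, r2, r4 → r0=0x45
body[2] xor  r2, r3, r3 → r2=0x00
body[3] sub  r2, r4, r0 → r2=0xf2
body[4] xor  r3, r4, r0 → r3=0x72
body[5] xor  r1, r1, r3 → r1=0xdc
epilogue: pop r2=0x72, sp=0x80
r0 is caller-saved → body value

REG = 0x45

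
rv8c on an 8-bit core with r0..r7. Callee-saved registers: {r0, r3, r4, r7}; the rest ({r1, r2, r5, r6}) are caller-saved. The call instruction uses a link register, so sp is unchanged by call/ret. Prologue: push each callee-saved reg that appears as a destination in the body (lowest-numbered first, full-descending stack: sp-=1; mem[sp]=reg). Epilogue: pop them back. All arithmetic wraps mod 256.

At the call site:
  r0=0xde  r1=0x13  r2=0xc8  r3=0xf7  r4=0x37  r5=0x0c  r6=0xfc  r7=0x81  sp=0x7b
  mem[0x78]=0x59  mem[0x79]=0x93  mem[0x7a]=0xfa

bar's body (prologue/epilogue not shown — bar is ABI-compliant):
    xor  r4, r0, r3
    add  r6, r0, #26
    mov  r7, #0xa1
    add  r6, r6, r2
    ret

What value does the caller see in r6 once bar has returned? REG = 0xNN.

prologue: push r4 -> mem[0x7a]=0x37, sp=0x7a
prologue: push r7 -> mem[0x79]=0x81, sp=0x79
body[0] xor  r4, r0, r3 -> r4=0x29
body[1] add  r6, r0, #26 -> r6=0xf8
body[2] mov  r7, #0xa1 -> r7=0xa1
body[3] add  r6, r6, r2 -> r6=0xc0
epilogue: pop r7=0x81, sp=0x7a
epilogue: pop r4=0x37, sp=0x7b
r6 is caller-saved -> body value

REG = 0xc0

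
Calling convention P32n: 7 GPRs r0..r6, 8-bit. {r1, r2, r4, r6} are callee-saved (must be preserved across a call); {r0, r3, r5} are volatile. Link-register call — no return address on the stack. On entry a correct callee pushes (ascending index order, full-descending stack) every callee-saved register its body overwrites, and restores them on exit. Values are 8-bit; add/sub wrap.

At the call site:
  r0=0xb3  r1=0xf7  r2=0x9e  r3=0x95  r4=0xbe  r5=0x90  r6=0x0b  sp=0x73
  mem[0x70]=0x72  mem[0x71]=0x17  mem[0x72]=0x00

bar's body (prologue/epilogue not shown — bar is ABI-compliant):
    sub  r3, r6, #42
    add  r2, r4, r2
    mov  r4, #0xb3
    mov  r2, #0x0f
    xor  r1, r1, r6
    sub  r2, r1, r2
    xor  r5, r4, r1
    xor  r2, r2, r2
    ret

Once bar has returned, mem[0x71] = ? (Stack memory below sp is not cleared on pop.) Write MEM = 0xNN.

MEM = 0x9e

prologue: push r1 → mem[0x72]=0xf7, sp=0x72
prologue: push r2 → mem[0x71]=0x9e, sp=0x71
prologue: push r4 → mem[0x70]=0xbe, sp=0x70
body[0] sub  r3, r6, #42 → r3=0xe1
body[1] add  r2, r4, r2 → r2=0x5c
body[2] mov  r4, #0xb3 → r4=0xb3
body[3] mov  r2, #0x0f → r2=0x0f
body[4] xor  r1, r1, r6 → r1=0xfc
body[5] sub  r2, r1, r2 → r2=0xed
body[6] xor  r5, r4, r1 → r5=0x4f
body[7] xor  r2, r2, r2 → r2=0x00
epilogue: pop r4=0xbe, sp=0x71
epilogue: pop r2=0x9e, sp=0x72
epilogue: pop r1=0xf7, sp=0x73
prologue pushed ['r1', 'r2', 'r4'] at ['0x72', '0x71', '0x70']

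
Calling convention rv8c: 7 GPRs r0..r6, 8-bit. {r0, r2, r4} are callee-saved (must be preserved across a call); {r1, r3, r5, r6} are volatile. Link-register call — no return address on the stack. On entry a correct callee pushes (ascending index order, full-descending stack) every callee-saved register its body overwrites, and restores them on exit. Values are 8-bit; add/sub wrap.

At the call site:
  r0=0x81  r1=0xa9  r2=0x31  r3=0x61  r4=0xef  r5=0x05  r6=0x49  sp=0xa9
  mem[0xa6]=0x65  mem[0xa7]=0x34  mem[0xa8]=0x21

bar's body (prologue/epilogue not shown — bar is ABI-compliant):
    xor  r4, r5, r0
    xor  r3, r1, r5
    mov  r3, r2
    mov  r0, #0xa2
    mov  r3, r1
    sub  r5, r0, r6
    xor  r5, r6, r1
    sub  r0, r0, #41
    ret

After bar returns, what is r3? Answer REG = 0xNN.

prologue: push r0 → mem[0xa8]=0x81, sp=0xa8
prologue: push r4 → mem[0xa7]=0xef, sp=0xa7
body[0] xor  r4, r5, r0 → r4=0x84
body[1] xor  r3, r1, r5 → r3=0xac
body[2] mov  r3, r2 → r3=0x31
body[3] mov  r0, #0xa2 → r0=0xa2
body[4] mov  r3, r1 → r3=0xa9
body[5] sub  r5, r0, r6 → r5=0x59
body[6] xor  r5, r6, r1 → r5=0xe0
body[7] sub  r0, r0, #41 → r0=0x79
epilogue: pop r4=0xef, sp=0xa8
epilogue: pop r0=0x81, sp=0xa9
r3 is caller-saved → body value

REG = 0xa9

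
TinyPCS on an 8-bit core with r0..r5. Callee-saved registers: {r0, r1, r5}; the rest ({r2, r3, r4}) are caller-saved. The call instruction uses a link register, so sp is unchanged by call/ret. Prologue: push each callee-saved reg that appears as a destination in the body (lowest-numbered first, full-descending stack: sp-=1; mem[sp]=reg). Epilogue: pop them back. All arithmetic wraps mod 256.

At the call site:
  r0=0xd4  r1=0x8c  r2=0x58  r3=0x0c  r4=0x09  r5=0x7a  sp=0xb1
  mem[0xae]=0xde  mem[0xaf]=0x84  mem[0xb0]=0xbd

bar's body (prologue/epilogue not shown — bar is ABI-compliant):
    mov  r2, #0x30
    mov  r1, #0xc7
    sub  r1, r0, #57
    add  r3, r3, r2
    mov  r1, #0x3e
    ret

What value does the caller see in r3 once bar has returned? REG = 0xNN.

prologue: push r1 -> mem[0xb0]=0x8c, sp=0xb0
body[0] mov  r2, #0x30 -> r2=0x30
body[1] mov  r1, #0xc7 -> r1=0xc7
body[2] sub  r1, r0, #57 -> r1=0x9b
body[3] add  r3, r3, r2 -> r3=0x3c
body[4] mov  r1, #0x3e -> r1=0x3e
epilogue: pop r1=0x8c, sp=0xb1
r3 is caller-saved -> body value

REG = 0x3c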